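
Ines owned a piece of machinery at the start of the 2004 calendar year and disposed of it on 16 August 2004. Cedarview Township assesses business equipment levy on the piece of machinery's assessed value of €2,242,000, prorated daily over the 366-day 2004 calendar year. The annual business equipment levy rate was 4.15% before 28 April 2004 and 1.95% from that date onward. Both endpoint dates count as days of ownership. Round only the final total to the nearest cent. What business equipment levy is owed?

€43,256.51

1 January – 27 April 2004: 118 days at 4.15% → €2,242,000 × 4.15% × 118/366 = €29,997.4699
28 April – 16 August 2004: 111 days at 1.95% → €2,242,000 × 1.95% × 111/366 = €13,259.0410
Total = €43,256.5109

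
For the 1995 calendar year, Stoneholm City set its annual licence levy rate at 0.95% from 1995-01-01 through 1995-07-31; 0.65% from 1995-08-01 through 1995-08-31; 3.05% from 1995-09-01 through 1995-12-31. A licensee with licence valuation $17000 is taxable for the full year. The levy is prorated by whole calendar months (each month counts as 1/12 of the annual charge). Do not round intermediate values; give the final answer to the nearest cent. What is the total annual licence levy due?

$276.25

1995-01-01 to 1995-07-31: 7 months at 0.95% → $17000 × 0.95% × 7/12 = $94.2083
1995-08-01 to 1995-08-31: 1 month at 0.65% → $17000 × 0.65% × 1/12 = $9.2083
1995-09-01 to 1995-12-31: 4 months at 3.05% → $17000 × 3.05% × 4/12 = $172.8333
Total = $276.2500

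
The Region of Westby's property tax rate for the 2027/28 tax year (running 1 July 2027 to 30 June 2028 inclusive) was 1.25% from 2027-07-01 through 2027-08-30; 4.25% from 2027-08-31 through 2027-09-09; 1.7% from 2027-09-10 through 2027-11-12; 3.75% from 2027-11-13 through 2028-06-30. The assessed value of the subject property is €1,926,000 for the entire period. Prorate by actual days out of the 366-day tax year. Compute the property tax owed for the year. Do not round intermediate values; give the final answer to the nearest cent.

2027-07-01 to 2027-08-30: 61 days at 1.25% → €1,926,000 × 1.25% × 61/366 = €4,012.5000
2027-08-31 to 2027-09-09: 10 days at 4.25% → €1,926,000 × 4.25% × 10/366 = €2,236.4754
2027-09-10 to 2027-11-12: 64 days at 1.7% → €1,926,000 × 1.7% × 64/366 = €5,725.3770
2027-11-13 to 2028-06-30: 231 days at 3.75% → €1,926,000 × 3.75% × 231/366 = €45,584.6311
Total = €57,558.9836

€57,558.98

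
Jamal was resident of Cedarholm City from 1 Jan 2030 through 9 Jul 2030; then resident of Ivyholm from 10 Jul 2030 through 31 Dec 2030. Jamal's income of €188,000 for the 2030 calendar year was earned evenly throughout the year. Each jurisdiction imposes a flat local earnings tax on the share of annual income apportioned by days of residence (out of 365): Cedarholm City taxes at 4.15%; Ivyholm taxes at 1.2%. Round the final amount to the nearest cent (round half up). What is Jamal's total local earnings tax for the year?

€5,142.96

Cedarholm City, 1 Jan – 9 Jul 2030: 190 days → €188,000 × 4.15% × 190/365 = €4,061.3151
Ivyholm, 10 Jul – 31 Dec 2030: 175 days → €188,000 × 1.2% × 175/365 = €1,081.6438
Total = €5,142.9589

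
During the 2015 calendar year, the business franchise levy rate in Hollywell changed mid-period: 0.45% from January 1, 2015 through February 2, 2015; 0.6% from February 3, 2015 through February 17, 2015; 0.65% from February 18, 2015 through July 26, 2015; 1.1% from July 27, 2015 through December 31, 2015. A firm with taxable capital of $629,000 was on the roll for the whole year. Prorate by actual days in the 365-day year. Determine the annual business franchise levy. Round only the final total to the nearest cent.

$5,187.10

January 1 – February 2, 2015: 33 days at 0.45% → $629,000 × 0.45% × 33/365 = $255.9082
February 3 – February 17, 2015: 15 days at 0.6% → $629,000 × 0.6% × 15/365 = $155.0959
February 18 – July 26, 2015: 159 days at 0.65% → $629,000 × 0.65% × 159/365 = $1,781.0178
July 27 – December 31, 2015: 158 days at 1.1% → $629,000 × 1.1% × 158/365 = $2,995.0740
Total = $5,187.0959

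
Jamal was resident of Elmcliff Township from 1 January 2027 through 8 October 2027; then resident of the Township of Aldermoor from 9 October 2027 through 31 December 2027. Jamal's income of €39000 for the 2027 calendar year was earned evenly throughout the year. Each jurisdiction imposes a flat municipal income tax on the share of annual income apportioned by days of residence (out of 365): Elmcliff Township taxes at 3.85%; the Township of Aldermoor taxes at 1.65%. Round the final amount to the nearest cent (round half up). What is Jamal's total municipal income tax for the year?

€1304.04

Elmcliff Township, 1 January – 8 October 2027: 281 days → €39000 × 3.85% × 281/365 = €1155.9493
The Township of Aldermoor, 9 October – 31 December 2027: 84 days → €39000 × 1.65% × 84/365 = €148.0932
Total = €1304.0425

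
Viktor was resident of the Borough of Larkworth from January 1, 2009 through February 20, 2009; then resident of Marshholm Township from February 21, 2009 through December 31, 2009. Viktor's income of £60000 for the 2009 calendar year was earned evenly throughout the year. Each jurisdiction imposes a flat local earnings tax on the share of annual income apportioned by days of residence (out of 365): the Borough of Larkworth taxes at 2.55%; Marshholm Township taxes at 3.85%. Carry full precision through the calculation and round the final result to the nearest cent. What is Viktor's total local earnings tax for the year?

£2201.01

The Borough of Larkworth, January 1 – February 20, 2009: 51 days → £60000 × 2.55% × 51/365 = £213.7808
Marshholm Township, February 21 – December 31, 2009: 314 days → £60000 × 3.85% × 314/365 = £1987.2329
Total = £2201.0137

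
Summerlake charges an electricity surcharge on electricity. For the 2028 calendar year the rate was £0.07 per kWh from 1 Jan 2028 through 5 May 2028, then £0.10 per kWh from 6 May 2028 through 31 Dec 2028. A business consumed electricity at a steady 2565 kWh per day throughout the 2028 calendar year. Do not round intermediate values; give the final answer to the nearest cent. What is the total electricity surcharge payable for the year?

1 Jan – 5 May 2028: 126 days × 2565 kWh/day = 323,190 kWh at £0.07/kWh → £22,623.30
6 May – 31 Dec 2028: 240 days × 2565 kWh/day = 615,600 kWh at £0.10/kWh → £61,560.00

£84,183.30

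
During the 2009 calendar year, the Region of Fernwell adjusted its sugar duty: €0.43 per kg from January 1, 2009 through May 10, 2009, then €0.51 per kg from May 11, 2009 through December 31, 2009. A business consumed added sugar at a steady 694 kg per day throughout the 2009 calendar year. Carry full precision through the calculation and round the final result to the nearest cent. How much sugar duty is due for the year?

€121970.50

January 1 – May 10, 2009: 130 days × 694 kg/day = 90,220 kg at €0.43/kg → €38794.60
May 11 – December 31, 2009: 235 days × 694 kg/day = 163,090 kg at €0.51/kg → €83175.90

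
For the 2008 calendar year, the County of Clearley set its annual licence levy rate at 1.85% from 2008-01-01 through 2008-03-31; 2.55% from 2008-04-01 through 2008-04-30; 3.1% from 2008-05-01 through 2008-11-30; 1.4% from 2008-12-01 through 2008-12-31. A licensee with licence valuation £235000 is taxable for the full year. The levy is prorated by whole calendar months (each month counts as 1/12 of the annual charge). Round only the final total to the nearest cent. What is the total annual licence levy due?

2008-01-01 to 2008-03-31: 3 months at 1.85% → £235000 × 1.85% × 3/12 = £1086.8750
2008-04-01 to 2008-04-30: 1 month at 2.55% → £235000 × 2.55% × 1/12 = £499.3750
2008-05-01 to 2008-11-30: 7 months at 3.1% → £235000 × 3.1% × 7/12 = £4249.5833
2008-12-01 to 2008-12-31: 1 month at 1.4% → £235000 × 1.4% × 1/12 = £274.1667
Total = £6110.0000

£6110.00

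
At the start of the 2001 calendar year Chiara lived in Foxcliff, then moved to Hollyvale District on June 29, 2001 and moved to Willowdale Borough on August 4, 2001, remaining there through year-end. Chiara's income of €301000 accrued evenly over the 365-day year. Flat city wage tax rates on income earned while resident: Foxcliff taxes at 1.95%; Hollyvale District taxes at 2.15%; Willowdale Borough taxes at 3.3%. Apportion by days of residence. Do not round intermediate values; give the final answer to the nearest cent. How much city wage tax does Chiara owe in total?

€7598.81

Foxcliff, January 1 – June 28, 2001: 179 days → €301000 × 1.95% × 179/365 = €2878.4671
Hollyvale District, June 29 – August 3, 2001: 36 days → €301000 × 2.15% × 36/365 = €638.2849
Willowdale Borough, August 4 – December 31, 2001: 150 days → €301000 × 3.3% × 150/365 = €4082.0548
Total = €7598.8068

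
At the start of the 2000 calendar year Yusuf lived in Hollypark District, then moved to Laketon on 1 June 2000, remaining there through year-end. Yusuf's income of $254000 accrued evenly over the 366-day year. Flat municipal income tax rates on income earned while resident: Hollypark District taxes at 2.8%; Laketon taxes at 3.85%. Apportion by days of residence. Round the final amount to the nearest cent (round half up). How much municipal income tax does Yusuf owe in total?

Hollypark District, 1 January – 31 May 2000: 152 days → $254000 × 2.8% × 152/366 = $2953.6175
Laketon, 1 June – 31 December 2000: 214 days → $254000 × 3.85% × 214/366 = $5717.7760
Total = $8671.3934

$8671.39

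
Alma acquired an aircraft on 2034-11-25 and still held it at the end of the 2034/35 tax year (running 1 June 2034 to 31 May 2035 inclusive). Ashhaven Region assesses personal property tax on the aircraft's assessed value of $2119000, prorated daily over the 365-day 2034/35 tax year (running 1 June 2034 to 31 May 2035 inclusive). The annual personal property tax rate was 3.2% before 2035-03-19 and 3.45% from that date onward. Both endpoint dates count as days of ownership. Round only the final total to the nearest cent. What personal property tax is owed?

2034-11-25 to 2035-03-18: 114 days at 3.2% → $2119000 × 3.2% × 114/365 = $21178.3890
2035-03-19 to 2035-05-31: 74 days at 3.45% → $2119000 × 3.45% × 74/365 = $14821.3890
Total = $35999.7781

$35999.78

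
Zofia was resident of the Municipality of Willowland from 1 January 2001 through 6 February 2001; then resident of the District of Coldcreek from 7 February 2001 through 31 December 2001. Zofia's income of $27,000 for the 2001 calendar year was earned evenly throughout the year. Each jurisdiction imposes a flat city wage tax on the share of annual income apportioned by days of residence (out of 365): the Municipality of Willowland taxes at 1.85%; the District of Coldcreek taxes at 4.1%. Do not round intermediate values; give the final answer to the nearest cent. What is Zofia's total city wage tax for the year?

The Municipality of Willowland, 1 January – 6 February 2001: 37 days → $27,000 × 1.85% × 37/365 = $50.6342
The District of Coldcreek, 7 February – 31 December 2001: 328 days → $27,000 × 4.1% × 328/365 = $994.7836
Total = $1,045.4178

$1,045.42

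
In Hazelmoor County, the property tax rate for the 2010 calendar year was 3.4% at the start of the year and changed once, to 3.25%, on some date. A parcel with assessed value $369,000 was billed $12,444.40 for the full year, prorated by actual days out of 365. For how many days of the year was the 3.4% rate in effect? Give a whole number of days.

298 days

Let d = days at the first rate; then 365 − d days at the second rate.
$369,000 × [3.4%·d + 3.25%·(365−d)] / 365 = $12,444.40
Solving gives d = 298, so the new rate took effect on October 26, 2010.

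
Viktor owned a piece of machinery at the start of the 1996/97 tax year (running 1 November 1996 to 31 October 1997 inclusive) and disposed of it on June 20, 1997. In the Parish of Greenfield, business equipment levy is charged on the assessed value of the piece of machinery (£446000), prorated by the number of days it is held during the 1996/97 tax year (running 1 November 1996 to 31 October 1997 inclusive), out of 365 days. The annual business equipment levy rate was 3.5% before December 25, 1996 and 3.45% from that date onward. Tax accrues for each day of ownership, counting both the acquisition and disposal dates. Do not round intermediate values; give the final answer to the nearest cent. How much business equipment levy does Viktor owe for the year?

£9813.22

November 1 – December 24, 1996: 54 days at 3.5% → £446000 × 3.5% × 54/365 = £2309.4247
December 25, 1996 – June 20, 1997: 178 days at 3.45% → £446000 × 3.45% × 178/365 = £7503.7973
Total = £9813.2219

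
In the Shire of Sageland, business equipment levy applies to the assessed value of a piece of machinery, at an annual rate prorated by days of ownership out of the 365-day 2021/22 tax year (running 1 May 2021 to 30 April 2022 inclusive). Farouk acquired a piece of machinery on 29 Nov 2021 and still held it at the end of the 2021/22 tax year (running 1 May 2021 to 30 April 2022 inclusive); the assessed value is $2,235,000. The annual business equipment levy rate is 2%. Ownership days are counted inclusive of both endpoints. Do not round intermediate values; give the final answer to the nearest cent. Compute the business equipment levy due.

Days held (29 Nov 2021 – 30 Apr 2022): 153 out of 365
Tax = $2,235,000 × 2% × 153/365 = $18,737.2603

$18,737.26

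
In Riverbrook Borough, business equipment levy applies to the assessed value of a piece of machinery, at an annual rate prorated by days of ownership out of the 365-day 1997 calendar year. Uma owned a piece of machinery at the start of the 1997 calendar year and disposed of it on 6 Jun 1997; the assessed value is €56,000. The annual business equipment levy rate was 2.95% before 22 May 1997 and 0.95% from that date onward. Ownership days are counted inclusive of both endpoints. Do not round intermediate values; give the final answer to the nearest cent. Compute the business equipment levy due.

€661.49

1 Jan – 21 May 1997: 141 days at 2.95% → €56,000 × 2.95% × 141/365 = €638.1699
22 May – 6 Jun 1997: 16 days at 0.95% → €56,000 × 0.95% × 16/365 = €23.3205
Total = €661.4904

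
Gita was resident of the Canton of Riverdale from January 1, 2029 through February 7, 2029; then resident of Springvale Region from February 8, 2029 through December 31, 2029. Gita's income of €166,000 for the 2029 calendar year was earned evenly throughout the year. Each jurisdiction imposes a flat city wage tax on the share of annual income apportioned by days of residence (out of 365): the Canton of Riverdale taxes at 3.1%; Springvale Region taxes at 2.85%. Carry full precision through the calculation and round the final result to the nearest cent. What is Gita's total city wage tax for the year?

The Canton of Riverdale, January 1 – February 7, 2029: 38 days → €166,000 × 3.1% × 38/365 = €535.7479
Springvale Region, February 8 – December 31, 2029: 327 days → €166,000 × 2.85% × 327/365 = €4,238.4575
Total = €4,774.2055

€4,774.21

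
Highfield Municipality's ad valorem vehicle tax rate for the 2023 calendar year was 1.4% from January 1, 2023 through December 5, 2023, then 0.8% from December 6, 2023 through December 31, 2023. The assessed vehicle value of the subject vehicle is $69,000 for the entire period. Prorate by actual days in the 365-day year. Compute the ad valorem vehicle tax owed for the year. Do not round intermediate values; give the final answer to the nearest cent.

January 1 – December 5, 2023: 339 days at 1.4% → $69,000 × 1.4% × 339/365 = $897.1890
December 6 – December 31, 2023: 26 days at 0.8% → $69,000 × 0.8% × 26/365 = $39.3205
Total = $936.5096

$936.51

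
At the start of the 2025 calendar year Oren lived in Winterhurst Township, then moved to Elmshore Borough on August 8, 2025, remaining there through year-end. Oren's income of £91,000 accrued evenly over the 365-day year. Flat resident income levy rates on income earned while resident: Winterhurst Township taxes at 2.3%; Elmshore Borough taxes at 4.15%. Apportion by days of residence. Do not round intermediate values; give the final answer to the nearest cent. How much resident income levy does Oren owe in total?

£2,766.40

Winterhurst Township, January 1 – August 7, 2025: 219 days → £91,000 × 2.3% × 219/365 = £1,255.8000
Elmshore Borough, August 8 – December 31, 2025: 146 days → £91,000 × 4.15% × 146/365 = £1,510.6000
Total = £2,766.4000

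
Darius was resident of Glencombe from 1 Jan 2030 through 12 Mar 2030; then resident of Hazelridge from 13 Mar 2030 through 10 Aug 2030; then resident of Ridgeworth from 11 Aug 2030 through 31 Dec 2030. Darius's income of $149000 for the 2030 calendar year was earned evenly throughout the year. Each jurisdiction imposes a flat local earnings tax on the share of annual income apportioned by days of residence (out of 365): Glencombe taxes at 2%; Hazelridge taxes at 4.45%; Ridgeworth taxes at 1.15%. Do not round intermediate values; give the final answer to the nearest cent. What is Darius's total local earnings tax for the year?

$3994.02

Glencombe, 1 Jan – 12 Mar 2030: 71 days → $149000 × 2% × 71/365 = $579.6712
Hazelridge, 13 Mar – 10 Aug 2030: 151 days → $149000 × 4.45% × 151/365 = $2743.0288
Ridgeworth, 11 Aug – 31 Dec 2030: 143 days → $149000 × 1.15% × 143/365 = $671.3164
Total = $3994.0164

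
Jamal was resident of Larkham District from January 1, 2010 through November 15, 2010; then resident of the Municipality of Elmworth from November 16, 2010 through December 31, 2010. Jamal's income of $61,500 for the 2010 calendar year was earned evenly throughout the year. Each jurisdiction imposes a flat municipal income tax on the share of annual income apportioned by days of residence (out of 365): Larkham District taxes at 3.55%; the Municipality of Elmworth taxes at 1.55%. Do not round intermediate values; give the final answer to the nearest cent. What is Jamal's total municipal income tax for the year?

Larkham District, January 1 – November 15, 2010: 319 days → $61,500 × 3.55% × 319/365 = $1,908.1007
The Municipality of Elmworth, November 16 – December 31, 2010: 46 days → $61,500 × 1.55% × 46/365 = $120.1356
Total = $2,028.2363

$2,028.24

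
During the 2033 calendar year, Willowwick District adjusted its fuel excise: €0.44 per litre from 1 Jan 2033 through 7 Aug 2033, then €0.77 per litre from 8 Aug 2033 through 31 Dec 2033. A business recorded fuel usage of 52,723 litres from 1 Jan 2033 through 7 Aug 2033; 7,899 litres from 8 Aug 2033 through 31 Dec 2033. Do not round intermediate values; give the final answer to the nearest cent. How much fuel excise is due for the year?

1 Jan – 7 Aug 2033: 52,723 litres at €0.44/litre → €23,198.12
8 Aug – 31 Dec 2033: 7,899 litres at €0.77/litre → €6,082.23

€29,280.35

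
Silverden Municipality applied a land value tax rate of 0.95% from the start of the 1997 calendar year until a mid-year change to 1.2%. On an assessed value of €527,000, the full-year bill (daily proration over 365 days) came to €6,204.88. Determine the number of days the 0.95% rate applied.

33 days

Let d = days at the first rate; then 365 − d days at the second rate.
€527,000 × [0.95%·d + 1.2%·(365−d)] / 365 = €6,204.88
Solving gives d = 33, so the new rate took effect on 3 February 1997.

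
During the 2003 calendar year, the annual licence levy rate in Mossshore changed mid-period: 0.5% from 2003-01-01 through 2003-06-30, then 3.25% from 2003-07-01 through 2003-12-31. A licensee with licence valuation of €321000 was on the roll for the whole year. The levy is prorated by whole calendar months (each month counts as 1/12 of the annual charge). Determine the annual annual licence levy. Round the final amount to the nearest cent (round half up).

€6018.75

2003-01-01 to 2003-06-30: 6 months at 0.5% → €321000 × 0.5% × 6/12 = €802.5000
2003-07-01 to 2003-12-31: 6 months at 3.25% → €321000 × 3.25% × 6/12 = €5216.2500
Total = €6018.7500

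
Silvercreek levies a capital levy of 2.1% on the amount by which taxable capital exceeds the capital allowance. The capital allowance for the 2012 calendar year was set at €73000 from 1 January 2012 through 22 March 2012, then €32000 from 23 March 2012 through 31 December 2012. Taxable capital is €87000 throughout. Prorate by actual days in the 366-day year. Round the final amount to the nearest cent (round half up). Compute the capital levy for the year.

1 January – 22 March 2012: 82 days, exemption €73000 → (€87000 − €73000) × 2.1% × 82/366 = €65.8689
23 March – 31 December 2012: 284 days, exemption €32000 → (€87000 − €32000) × 2.1% × 284/366 = €896.2295
Total = €962.0984

€962.10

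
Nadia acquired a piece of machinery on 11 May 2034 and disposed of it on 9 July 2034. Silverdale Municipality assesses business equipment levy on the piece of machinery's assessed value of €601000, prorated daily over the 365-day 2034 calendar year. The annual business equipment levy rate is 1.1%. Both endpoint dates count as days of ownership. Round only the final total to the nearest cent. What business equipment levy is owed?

Days held (11 May – 9 July 2034): 60 out of 365
Tax = €601000 × 1.1% × 60/365 = €1086.7397

€1086.74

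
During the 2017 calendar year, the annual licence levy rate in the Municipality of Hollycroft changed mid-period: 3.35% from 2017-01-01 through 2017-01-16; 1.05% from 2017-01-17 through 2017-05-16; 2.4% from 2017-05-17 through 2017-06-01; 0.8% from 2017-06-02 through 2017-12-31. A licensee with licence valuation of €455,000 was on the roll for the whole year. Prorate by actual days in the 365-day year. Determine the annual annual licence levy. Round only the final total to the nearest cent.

2017-01-01 to 2017-01-16: 16 days at 3.35% → €455,000 × 3.35% × 16/365 = €668.1644
2017-01-17 to 2017-05-16: 120 days at 1.05% → €455,000 × 1.05% × 120/365 = €1,570.6849
2017-05-17 to 2017-06-01: 16 days at 2.4% → €455,000 × 2.4% × 16/365 = €478.6849
2017-06-02 to 2017-12-31: 213 days at 0.8% → €455,000 × 0.8% × 213/365 = €2,124.1644
Total = €4,841.6986

€4,841.70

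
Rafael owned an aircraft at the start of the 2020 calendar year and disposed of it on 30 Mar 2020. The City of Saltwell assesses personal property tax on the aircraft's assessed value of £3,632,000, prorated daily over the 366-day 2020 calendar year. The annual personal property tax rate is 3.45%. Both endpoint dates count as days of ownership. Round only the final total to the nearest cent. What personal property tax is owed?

£30,812.46

Days held (1 Jan – 30 Mar 2020): 90 out of 366
Tax = £3,632,000 × 3.45% × 90/366 = £30,812.4590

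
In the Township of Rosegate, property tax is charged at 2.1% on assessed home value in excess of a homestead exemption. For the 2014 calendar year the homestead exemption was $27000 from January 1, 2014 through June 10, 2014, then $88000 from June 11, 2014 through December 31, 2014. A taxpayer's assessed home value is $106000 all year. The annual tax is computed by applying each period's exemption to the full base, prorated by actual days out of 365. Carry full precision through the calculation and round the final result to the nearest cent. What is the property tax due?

$943.04

January 1 – June 10, 2014: 161 days, exemption $27000 → ($106000 − $27000) × 2.1% × 161/365 = $731.7781
June 11 – December 31, 2014: 204 days, exemption $88000 → ($106000 − $88000) × 2.1% × 204/365 = $211.2658
Total = $943.0438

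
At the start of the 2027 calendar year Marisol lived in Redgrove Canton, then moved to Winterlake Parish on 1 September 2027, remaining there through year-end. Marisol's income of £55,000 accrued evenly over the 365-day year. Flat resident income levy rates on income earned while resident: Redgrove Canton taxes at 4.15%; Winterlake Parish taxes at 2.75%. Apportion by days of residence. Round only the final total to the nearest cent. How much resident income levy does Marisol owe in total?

Redgrove Canton, 1 January – 31 August 2027: 243 days → £55,000 × 4.15% × 243/365 = £1,519.5822
Winterlake Parish, 1 September – 31 December 2027: 122 days → £55,000 × 2.75% × 122/365 = £505.5479
Total = £2,025.1301

£2,025.13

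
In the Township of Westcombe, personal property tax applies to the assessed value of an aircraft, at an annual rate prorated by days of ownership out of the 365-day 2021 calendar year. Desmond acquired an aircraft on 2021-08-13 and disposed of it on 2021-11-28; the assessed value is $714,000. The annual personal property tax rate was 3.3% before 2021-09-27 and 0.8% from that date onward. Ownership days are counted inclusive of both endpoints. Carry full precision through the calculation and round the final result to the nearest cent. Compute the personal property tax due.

2021-08-13 to 2021-09-26: 45 days at 3.3% → $714,000 × 3.3% × 45/365 = $2,904.9041
2021-09-27 to 2021-11-28: 63 days at 0.8% → $714,000 × 0.8% × 63/365 = $985.9068
Total = $3,890.8110

$3,890.81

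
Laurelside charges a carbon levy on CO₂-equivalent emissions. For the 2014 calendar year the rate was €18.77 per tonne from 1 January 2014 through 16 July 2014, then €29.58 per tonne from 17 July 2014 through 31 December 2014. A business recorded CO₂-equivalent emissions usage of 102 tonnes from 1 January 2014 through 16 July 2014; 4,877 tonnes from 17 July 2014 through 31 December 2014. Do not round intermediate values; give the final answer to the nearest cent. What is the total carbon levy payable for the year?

1 January – 16 July 2014: 102 tonnes at €18.77/tonne → €1,914.54
17 July – 31 December 2014: 4,877 tonnes at €29.58/tonne → €144,261.66

€146,176.20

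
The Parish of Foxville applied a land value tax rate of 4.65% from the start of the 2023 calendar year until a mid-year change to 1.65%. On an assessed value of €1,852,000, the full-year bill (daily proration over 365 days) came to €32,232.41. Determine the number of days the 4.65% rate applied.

Let d = days at the first rate; then 365 − d days at the second rate.
€1,852,000 × [4.65%·d + 1.65%·(365−d)] / 365 = €32,232.41
Solving gives d = 11, so the new rate took effect on 12 January 2023.

11 days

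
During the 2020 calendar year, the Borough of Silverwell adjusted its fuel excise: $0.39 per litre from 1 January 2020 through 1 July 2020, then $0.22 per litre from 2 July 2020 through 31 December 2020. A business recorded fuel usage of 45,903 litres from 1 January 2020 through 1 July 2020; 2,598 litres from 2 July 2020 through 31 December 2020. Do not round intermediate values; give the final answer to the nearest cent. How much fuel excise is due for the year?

$18,473.73

1 January – 1 July 2020: 45,903 litres at $0.39/litre → $17,902.17
2 July – 31 December 2020: 2,598 litres at $0.22/litre → $571.56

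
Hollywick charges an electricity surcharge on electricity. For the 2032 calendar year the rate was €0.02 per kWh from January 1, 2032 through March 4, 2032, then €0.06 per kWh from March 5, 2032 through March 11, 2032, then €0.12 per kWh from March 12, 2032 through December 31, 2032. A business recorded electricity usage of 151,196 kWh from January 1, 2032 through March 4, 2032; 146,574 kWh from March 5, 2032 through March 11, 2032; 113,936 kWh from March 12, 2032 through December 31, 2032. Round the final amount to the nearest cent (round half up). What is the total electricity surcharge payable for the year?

January 1 – March 4, 2032: 151,196 kWh at €0.02/kWh → €3023.92
March 5 – March 11, 2032: 146,574 kWh at €0.06/kWh → €8794.44
March 12 – December 31, 2032: 113,936 kWh at €0.12/kWh → €13672.32

€25490.68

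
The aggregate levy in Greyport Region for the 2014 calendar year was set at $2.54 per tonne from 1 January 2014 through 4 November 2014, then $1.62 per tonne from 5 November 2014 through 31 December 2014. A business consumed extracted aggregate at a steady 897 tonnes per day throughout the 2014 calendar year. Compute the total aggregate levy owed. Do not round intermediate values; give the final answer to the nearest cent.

$784,570.02

1 January – 4 November 2014: 308 days × 897 tonnes/day = 276,276 tonnes at $2.54/tonne → $701,741.04
5 November – 31 December 2014: 57 days × 897 tonnes/day = 51,129 tonnes at $1.62/tonne → $82,828.98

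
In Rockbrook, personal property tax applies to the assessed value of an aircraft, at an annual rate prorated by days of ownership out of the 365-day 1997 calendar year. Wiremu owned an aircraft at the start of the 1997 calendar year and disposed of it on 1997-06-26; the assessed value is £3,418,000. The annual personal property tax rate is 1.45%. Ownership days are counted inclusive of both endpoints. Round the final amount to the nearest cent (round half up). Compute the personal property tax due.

Days held (1997-01-01 to 1997-06-26): 177 out of 365
Tax = £3,418,000 × 1.45% × 177/365 = £24,033.6904

£24,033.69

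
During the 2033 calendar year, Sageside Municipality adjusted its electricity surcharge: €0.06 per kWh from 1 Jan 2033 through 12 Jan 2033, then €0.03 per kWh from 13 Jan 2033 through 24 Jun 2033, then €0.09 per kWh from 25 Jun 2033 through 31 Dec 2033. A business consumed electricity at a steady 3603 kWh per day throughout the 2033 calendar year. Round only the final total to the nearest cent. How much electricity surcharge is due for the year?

€81,824.13

1 Jan – 12 Jan 2033: 12 days × 3603 kWh/day = 43,236 kWh at €0.06/kWh → €2,594.16
13 Jan – 24 Jun 2033: 163 days × 3603 kWh/day = 587,289 kWh at €0.03/kWh → €17,618.67
25 Jun – 31 Dec 2033: 190 days × 3603 kWh/day = 684,570 kWh at €0.09/kWh → €61,611.30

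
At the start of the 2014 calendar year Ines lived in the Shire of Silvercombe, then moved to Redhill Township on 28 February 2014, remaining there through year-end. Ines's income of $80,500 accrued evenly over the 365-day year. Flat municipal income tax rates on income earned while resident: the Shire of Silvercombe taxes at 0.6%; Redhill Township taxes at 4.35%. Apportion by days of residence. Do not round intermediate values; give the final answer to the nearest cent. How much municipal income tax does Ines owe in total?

$3,022.06

The Shire of Silvercombe, 1 January – 27 February 2014: 58 days → $80,500 × 0.6% × 58/365 = $76.7507
Redhill Township, 28 February – 31 December 2014: 307 days → $80,500 × 4.35% × 307/365 = $2,945.3075
Total = $3,022.0582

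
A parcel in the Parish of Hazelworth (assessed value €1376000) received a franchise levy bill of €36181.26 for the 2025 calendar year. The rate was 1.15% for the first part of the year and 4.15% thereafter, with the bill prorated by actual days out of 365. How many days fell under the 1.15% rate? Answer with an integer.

185 days

Let d = days at the first rate; then 365 − d days at the second rate.
€1376000 × [1.15%·d + 4.15%·(365−d)] / 365 = €36181.26
Solving gives d = 185, so the new rate took effect on 5 Jul 2025.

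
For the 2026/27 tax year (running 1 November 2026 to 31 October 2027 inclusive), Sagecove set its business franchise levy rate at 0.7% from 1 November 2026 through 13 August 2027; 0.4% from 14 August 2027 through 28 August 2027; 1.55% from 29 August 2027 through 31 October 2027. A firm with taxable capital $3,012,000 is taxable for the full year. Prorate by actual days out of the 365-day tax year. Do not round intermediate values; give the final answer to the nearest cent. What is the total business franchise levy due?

$25,201.78

1 November 2026 – 13 August 2027: 286 days at 0.7% → $3,012,000 × 0.7% × 286/365 = $16,520.6137
14 August – 28 August 2027: 15 days at 0.4% → $3,012,000 × 0.4% × 15/365 = $495.1233
29 August – 31 October 2027: 64 days at 1.55% → $3,012,000 × 1.55% × 64/365 = $8,186.0384
Total = $25,201.7753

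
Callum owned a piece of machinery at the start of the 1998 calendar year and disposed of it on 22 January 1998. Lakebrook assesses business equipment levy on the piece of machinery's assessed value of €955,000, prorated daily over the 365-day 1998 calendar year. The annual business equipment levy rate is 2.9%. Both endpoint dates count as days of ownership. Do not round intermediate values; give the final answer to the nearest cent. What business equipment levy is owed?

€1,669.29

Days held (1 January – 22 January 1998): 22 out of 365
Tax = €955,000 × 2.9% × 22/365 = €1,669.2877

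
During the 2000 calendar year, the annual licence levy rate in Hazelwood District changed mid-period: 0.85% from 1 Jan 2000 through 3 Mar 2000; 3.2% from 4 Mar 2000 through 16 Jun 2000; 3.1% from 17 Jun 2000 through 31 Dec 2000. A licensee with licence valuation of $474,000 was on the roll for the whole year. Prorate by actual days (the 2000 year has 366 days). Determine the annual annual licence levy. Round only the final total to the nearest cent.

1 Jan – 3 Mar 2000: 63 days at 0.85% → $474,000 × 0.85% × 63/366 = $693.5164
4 Mar – 16 Jun 2000: 105 days at 3.2% → $474,000 × 3.2% × 105/366 = $4,351.4754
17 Jun – 31 Dec 2000: 198 days at 3.1% → $474,000 × 3.1% × 198/366 = $7,949.2131
Total = $12,994.2049

$12,994.20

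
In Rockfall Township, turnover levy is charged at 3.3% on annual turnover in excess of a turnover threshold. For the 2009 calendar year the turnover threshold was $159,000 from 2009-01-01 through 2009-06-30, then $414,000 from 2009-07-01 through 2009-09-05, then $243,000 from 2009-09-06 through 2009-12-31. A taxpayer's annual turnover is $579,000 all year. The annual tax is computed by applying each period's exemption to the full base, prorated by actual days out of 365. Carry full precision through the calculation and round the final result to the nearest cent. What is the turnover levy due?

$11,426.77

2009-01-01 to 2009-06-30: 181 days, exemption $159,000 → ($579,000 − $159,000) × 3.3% × 181/365 = $6,873.0411
2009-07-01 to 2009-09-05: 67 days, exemption $414,000 → ($579,000 − $414,000) × 3.3% × 67/365 = $999.4932
2009-09-06 to 2009-12-31: 117 days, exemption $243,000 → ($579,000 − $243,000) × 3.3% × 117/365 = $3,554.2356
Total = $11,426.7699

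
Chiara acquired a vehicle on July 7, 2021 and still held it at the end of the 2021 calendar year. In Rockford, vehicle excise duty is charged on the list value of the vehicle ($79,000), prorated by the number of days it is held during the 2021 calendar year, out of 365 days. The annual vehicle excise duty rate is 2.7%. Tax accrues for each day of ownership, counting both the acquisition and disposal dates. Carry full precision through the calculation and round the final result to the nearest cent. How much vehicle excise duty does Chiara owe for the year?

Days held (July 7 – December 31, 2021): 178 out of 365
Tax = $79,000 × 2.7% × 178/365 = $1,040.2027

$1,040.20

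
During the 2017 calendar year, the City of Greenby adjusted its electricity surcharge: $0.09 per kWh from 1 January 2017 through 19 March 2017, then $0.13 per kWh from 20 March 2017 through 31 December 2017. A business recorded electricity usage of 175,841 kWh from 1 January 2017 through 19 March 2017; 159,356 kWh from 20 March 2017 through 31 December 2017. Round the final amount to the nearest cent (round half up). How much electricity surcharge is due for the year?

1 January – 19 March 2017: 175,841 kWh at $0.09/kWh → $15825.69
20 March – 31 December 2017: 159,356 kWh at $0.13/kWh → $20716.28

$36541.97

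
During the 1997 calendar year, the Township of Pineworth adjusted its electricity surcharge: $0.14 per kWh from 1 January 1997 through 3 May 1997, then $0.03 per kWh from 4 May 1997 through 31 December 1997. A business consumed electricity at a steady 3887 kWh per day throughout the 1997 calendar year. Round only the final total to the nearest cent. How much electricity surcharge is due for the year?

1 January – 3 May 1997: 123 days × 3887 kWh/day = 478,101 kWh at $0.14/kWh → $66,934.14
4 May – 31 December 1997: 242 days × 3887 kWh/day = 940,654 kWh at $0.03/kWh → $28,219.62

$95,153.76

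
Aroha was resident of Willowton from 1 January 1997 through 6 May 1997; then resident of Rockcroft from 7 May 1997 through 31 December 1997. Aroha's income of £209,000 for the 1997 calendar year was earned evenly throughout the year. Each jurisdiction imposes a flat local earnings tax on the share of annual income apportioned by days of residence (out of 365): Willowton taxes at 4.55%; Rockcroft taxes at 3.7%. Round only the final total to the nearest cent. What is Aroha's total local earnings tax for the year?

£8,346.26

Willowton, 1 January – 6 May 1997: 126 days → £209,000 × 4.55% × 126/365 = £3,282.7315
Rockcroft, 7 May – 31 December 1997: 239 days → £209,000 × 3.7% × 239/365 = £5,063.5260
Total = £8,346.2575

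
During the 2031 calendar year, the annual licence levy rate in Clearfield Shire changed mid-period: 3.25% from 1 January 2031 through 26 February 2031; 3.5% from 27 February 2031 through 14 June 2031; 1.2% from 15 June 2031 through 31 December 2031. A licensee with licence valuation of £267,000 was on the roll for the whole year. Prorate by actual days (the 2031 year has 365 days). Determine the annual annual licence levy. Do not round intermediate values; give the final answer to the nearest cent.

£5,875.83

1 January – 26 February 2031: 57 days at 3.25% → £267,000 × 3.25% × 57/365 = £1,355.1164
27 February – 14 June 2031: 108 days at 3.5% → £267,000 × 3.5% × 108/365 = £2,765.0959
15 June – 31 December 2031: 200 days at 1.2% → £267,000 × 1.2% × 200/365 = £1,755.6164
Total = £5,875.8288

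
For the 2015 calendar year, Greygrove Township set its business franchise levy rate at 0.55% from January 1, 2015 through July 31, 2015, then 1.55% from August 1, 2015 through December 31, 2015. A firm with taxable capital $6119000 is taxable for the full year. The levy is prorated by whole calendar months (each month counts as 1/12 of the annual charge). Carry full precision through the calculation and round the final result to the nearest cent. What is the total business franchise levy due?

$59150.33

January 1 – July 31, 2015: 7 months at 0.55% → $6119000 × 0.55% × 7/12 = $19631.7917
August 1 – December 31, 2015: 5 months at 1.55% → $6119000 × 1.55% × 5/12 = $39518.5417
Total = $59150.3333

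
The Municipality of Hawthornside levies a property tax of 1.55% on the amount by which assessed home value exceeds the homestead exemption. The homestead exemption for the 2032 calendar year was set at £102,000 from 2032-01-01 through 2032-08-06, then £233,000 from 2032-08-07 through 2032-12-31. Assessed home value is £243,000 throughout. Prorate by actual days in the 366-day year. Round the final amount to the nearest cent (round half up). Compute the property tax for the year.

£1,369.97

2032-01-01 to 2032-08-06: 219 days, exemption £102,000 → (£243,000 − £102,000) × 1.55% × 219/366 = £1,307.7172
2032-08-07 to 2032-12-31: 147 days, exemption £233,000 → (£243,000 − £233,000) × 1.55% × 147/366 = £62.2541
Total = £1,369.9713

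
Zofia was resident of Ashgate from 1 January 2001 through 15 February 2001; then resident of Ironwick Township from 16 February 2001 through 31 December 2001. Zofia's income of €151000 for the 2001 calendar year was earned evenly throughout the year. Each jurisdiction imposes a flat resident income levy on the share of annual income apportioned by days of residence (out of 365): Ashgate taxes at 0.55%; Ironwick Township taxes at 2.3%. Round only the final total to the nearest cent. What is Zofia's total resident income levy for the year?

Ashgate, 1 January – 15 February 2001: 46 days → €151000 × 0.55% × 46/365 = €104.6658
Ironwick Township, 16 February – 31 December 2001: 319 days → €151000 × 2.3% × 319/365 = €3035.3068
Total = €3139.9726

€3139.97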